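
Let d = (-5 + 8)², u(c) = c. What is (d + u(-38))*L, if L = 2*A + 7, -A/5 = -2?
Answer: -783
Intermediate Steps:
d = 9 (d = 3² = 9)
A = 10 (A = -5*(-2) = 10)
L = 27 (L = 2*10 + 7 = 20 + 7 = 27)
(d + u(-38))*L = (9 - 38)*27 = -29*27 = -783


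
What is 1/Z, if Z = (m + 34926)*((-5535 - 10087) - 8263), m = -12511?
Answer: -1/535382275 ≈ -1.8678e-9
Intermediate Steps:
Z = -535382275 (Z = (-12511 + 34926)*((-5535 - 10087) - 8263) = 22415*(-15622 - 8263) = 22415*(-23885) = -535382275)
1/Z = 1/(-535382275) = -1/535382275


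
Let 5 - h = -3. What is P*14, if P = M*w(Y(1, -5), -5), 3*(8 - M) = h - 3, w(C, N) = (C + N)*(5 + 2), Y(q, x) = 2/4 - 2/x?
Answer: -38171/15 ≈ -2544.7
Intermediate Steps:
h = 8 (h = 5 - 1*(-3) = 5 + 3 = 8)
Y(q, x) = 1/2 - 2/x (Y(q, x) = 2*(1/4) - 2/x = 1/2 - 2/x)
w(C, N) = 7*C + 7*N (w(C, N) = (C + N)*7 = 7*C + 7*N)
M = 19/3 (M = 8 - (8 - 3)/3 = 8 - 1/3*5 = 8 - 5/3 = 19/3 ≈ 6.3333)
P = -5453/30 (P = 19*(7*((1/2)*(-4 - 5)/(-5)) + 7*(-5))/3 = 19*(7*((1/2)*(-1/5)*(-9)) - 35)/3 = 19*(7*(9/10) - 35)/3 = 19*(63/10 - 35)/3 = (19/3)*(-287/10) = -5453/30 ≈ -181.77)
P*14 = -5453/30*14 = -38171/15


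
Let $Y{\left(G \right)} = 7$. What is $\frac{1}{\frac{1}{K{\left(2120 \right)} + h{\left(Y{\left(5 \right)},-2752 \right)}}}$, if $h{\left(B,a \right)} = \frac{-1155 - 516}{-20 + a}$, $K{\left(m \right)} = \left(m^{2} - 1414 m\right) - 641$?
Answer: $\frac{1382377553}{924} \approx 1.4961 \cdot 10^{6}$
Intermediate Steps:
$K{\left(m \right)} = -641 + m^{2} - 1414 m$
$h{\left(B,a \right)} = - \frac{1671}{-20 + a}$
$\frac{1}{\frac{1}{K{\left(2120 \right)} + h{\left(Y{\left(5 \right)},-2752 \right)}}} = \frac{1}{\frac{1}{\left(-641 + 2120^{2} - 2997680\right) - \frac{1671}{-20 - 2752}}} = \frac{1}{\frac{1}{\left(-641 + 4494400 - 2997680\right) - \frac{1671}{-2772}}} = \frac{1}{\frac{1}{1496079 - - \frac{557}{924}}} = \frac{1}{\frac{1}{1496079 + \frac{557}{924}}} = \frac{1}{\frac{1}{\frac{1382377553}{924}}} = \frac{1}{\frac{924}{1382377553}} = \frac{1382377553}{924}$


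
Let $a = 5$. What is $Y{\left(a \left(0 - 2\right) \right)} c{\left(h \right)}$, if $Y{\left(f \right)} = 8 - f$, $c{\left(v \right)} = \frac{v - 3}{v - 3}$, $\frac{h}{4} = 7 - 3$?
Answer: $18$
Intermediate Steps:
$h = 16$ ($h = 4 \left(7 - 3\right) = 4 \cdot 4 = 16$)
$c{\left(v \right)} = 1$ ($c{\left(v \right)} = \frac{-3 + v}{-3 + v} = 1$)
$Y{\left(a \left(0 - 2\right) \right)} c{\left(h \right)} = \left(8 - 5 \left(0 - 2\right)\right) 1 = \left(8 - 5 \left(-2\right)\right) 1 = \left(8 - -10\right) 1 = \left(8 + 10\right) 1 = 18 \cdot 1 = 18$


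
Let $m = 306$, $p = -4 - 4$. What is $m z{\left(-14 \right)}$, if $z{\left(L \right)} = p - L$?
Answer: $1836$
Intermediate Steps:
$p = -8$ ($p = -4 - 4 = -8$)
$z{\left(L \right)} = -8 - L$
$m z{\left(-14 \right)} = 306 \left(-8 - -14\right) = 306 \left(-8 + 14\right) = 306 \cdot 6 = 1836$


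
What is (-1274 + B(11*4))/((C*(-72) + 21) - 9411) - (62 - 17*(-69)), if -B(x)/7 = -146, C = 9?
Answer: -295159/239 ≈ -1235.0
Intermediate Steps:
B(x) = 1022 (B(x) = -7*(-146) = 1022)
(-1274 + B(11*4))/((C*(-72) + 21) - 9411) - (62 - 17*(-69)) = (-1274 + 1022)/((9*(-72) + 21) - 9411) - (62 - 17*(-69)) = -252/((-648 + 21) - 9411) - (62 + 1173) = -252/(-627 - 9411) - 1*1235 = -252/(-10038) - 1235 = -252*(-1/10038) - 1235 = 6/239 - 1235 = -295159/239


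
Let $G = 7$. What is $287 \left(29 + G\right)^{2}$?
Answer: $371952$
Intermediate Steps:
$287 \left(29 + G\right)^{2} = 287 \left(29 + 7\right)^{2} = 287 \cdot 36^{2} = 287 \cdot 1296 = 371952$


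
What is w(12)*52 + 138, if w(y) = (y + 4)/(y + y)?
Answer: 518/3 ≈ 172.67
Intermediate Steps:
w(y) = (4 + y)/(2*y) (w(y) = (4 + y)/((2*y)) = (4 + y)*(1/(2*y)) = (4 + y)/(2*y))
w(12)*52 + 138 = ((½)*(4 + 12)/12)*52 + 138 = ((½)*(1/12)*16)*52 + 138 = (⅔)*52 + 138 = 104/3 + 138 = 518/3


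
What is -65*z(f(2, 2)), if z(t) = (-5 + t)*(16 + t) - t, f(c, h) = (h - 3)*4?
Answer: 6760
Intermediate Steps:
f(c, h) = -12 + 4*h (f(c, h) = (-3 + h)*4 = -12 + 4*h)
z(t) = -t + (-5 + t)*(16 + t)
-65*z(f(2, 2)) = -65*(-80 + (-12 + 4*2)² + 10*(-12 + 4*2)) = -65*(-80 + (-12 + 8)² + 10*(-12 + 8)) = -65*(-80 + (-4)² + 10*(-4)) = -65*(-80 + 16 - 40) = -65*(-104) = 6760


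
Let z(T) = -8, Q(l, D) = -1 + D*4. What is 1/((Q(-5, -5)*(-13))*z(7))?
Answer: -1/2184 ≈ -0.00045788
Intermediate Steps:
Q(l, D) = -1 + 4*D
1/((Q(-5, -5)*(-13))*z(7)) = 1/(((-1 + 4*(-5))*(-13))*(-8)) = 1/(((-1 - 20)*(-13))*(-8)) = 1/(-21*(-13)*(-8)) = 1/(273*(-8)) = 1/(-2184) = -1/2184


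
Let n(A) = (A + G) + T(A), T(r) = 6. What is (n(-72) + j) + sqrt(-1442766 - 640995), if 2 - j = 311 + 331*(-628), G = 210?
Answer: 207703 + 3*I*sqrt(231529) ≈ 2.077e+5 + 1443.5*I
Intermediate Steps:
j = 207559 (j = 2 - (311 + 331*(-628)) = 2 - (311 - 207868) = 2 - 1*(-207557) = 2 + 207557 = 207559)
n(A) = 216 + A (n(A) = (A + 210) + 6 = (210 + A) + 6 = 216 + A)
(n(-72) + j) + sqrt(-1442766 - 640995) = ((216 - 72) + 207559) + sqrt(-1442766 - 640995) = (144 + 207559) + sqrt(-2083761) = 207703 + 3*I*sqrt(231529)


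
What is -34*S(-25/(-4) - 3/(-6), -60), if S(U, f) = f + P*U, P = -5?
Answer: 6375/2 ≈ 3187.5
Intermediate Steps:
S(U, f) = f - 5*U
-34*S(-25/(-4) - 3/(-6), -60) = -34*(-60 - 5*(-25/(-4) - 3/(-6))) = -34*(-60 - 5*(-25*(-¼) - 3*(-⅙))) = -34*(-60 - 5*(25/4 + ½)) = -34*(-60 - 5*27/4) = -34*(-60 - 135/4) = -34*(-375/4) = 6375/2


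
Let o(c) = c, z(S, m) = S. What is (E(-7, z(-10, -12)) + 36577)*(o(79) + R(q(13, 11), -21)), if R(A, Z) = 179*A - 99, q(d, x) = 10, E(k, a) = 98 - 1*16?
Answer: 64886430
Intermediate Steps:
E(k, a) = 82 (E(k, a) = 98 - 16 = 82)
R(A, Z) = -99 + 179*A
(E(-7, z(-10, -12)) + 36577)*(o(79) + R(q(13, 11), -21)) = (82 + 36577)*(79 + (-99 + 179*10)) = 36659*(79 + (-99 + 1790)) = 36659*(79 + 1691) = 36659*1770 = 64886430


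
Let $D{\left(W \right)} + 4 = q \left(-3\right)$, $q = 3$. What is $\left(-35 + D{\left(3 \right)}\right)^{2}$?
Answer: $2304$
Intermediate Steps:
$D{\left(W \right)} = -13$ ($D{\left(W \right)} = -4 + 3 \left(-3\right) = -4 - 9 = -13$)
$\left(-35 + D{\left(3 \right)}\right)^{2} = \left(-35 - 13\right)^{2} = \left(-48\right)^{2} = 2304$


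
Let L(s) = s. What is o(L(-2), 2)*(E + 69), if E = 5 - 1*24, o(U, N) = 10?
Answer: 500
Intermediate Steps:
E = -19 (E = 5 - 24 = -19)
o(L(-2), 2)*(E + 69) = 10*(-19 + 69) = 10*50 = 500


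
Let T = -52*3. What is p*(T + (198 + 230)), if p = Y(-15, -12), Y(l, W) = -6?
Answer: -1632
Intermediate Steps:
p = -6
T = -156
p*(T + (198 + 230)) = -6*(-156 + (198 + 230)) = -6*(-156 + 428) = -6*272 = -1632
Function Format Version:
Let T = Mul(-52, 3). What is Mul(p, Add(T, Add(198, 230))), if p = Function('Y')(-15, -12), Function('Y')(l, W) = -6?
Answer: -1632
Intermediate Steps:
p = -6
T = -156
Mul(p, Add(T, Add(198, 230))) = Mul(-6, Add(-156, Add(198, 230))) = Mul(-6, Add(-156, 428)) = Mul(-6, 272) = -1632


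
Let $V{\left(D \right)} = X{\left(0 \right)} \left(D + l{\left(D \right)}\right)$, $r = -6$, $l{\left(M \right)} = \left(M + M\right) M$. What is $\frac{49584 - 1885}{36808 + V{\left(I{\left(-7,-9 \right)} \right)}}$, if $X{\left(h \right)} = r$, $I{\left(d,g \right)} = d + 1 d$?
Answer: $\frac{47699}{34540} \approx 1.381$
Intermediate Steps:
$l{\left(M \right)} = 2 M^{2}$ ($l{\left(M \right)} = 2 M M = 2 M^{2}$)
$I{\left(d,g \right)} = 2 d$ ($I{\left(d,g \right)} = d + d = 2 d$)
$X{\left(h \right)} = -6$
$V{\left(D \right)} = - 12 D^{2} - 6 D$ ($V{\left(D \right)} = - 6 \left(D + 2 D^{2}\right) = - 12 D^{2} - 6 D$)
$\frac{49584 - 1885}{36808 + V{\left(I{\left(-7,-9 \right)} \right)}} = \frac{49584 - 1885}{36808 + 6 \cdot 2 \left(-7\right) \left(-1 - 2 \cdot 2 \left(-7\right)\right)} = \frac{47699}{36808 + 6 \left(-14\right) \left(-1 - -28\right)} = \frac{47699}{36808 + 6 \left(-14\right) \left(-1 + 28\right)} = \frac{47699}{36808 + 6 \left(-14\right) 27} = \frac{47699}{36808 - 2268} = \frac{47699}{34540}$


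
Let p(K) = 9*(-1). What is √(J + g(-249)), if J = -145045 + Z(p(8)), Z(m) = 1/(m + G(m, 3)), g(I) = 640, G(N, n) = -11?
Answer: I*√14440505/10 ≈ 380.01*I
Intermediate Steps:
p(K) = -9
Z(m) = 1/(-11 + m) (Z(m) = 1/(m - 11) = 1/(-11 + m))
J = -2900901/20 (J = -145045 + 1/(-11 - 9) = -145045 + 1/(-20) = -145045 - 1/20 = -2900901/20 ≈ -1.4505e+5)
√(J + g(-249)) = √(-2900901/20 + 640) = √(-2888101/20) = I*√14440505/10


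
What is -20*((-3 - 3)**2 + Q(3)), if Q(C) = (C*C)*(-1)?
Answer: -540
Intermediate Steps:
Q(C) = -C**2 (Q(C) = C**2*(-1) = -C**2)
-20*((-3 - 3)**2 + Q(3)) = -20*((-3 - 3)**2 - 1*3**2) = -20*((-6)**2 - 1*9) = -20*(36 - 9) = -20*27 = -540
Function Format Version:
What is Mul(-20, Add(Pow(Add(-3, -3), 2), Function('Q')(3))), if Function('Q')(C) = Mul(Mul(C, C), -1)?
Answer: -540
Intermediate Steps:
Function('Q')(C) = Mul(-1, Pow(C, 2)) (Function('Q')(C) = Mul(Pow(C, 2), -1) = Mul(-1, Pow(C, 2)))
Mul(-20, Add(Pow(Add(-3, -3), 2), Function('Q')(3))) = Mul(-20, Add(Pow(Add(-3, -3), 2), Mul(-1, Pow(3, 2)))) = Mul(-20, Add(Pow(-6, 2), Mul(-1, 9))) = Mul(-20, Add(36, -9)) = Mul(-20, 27) = -540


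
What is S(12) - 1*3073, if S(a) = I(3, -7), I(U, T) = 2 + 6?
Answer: -3065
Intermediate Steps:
I(U, T) = 8
S(a) = 8
S(12) - 1*3073 = 8 - 1*3073 = 8 - 3073 = -3065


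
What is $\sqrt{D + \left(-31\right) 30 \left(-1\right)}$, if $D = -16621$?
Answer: $i \sqrt{15691} \approx 125.26 i$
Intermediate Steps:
$\sqrt{D + \left(-31\right) 30 \left(-1\right)} = \sqrt{-16621 + \left(-31\right) 30 \left(-1\right)} = \sqrt{-16621 - -930} = \sqrt{-16621 + 930} = \sqrt{-15691} = i \sqrt{15691}$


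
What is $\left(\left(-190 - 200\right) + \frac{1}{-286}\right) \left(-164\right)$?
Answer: $\frac{9146362}{143} \approx 63961.0$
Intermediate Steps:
$\left(\left(-190 - 200\right) + \frac{1}{-286}\right) \left(-164\right) = \left(-390 - \frac{1}{286}\right) \left(-164\right) = \left(- \frac{111541}{286}\right) \left(-164\right) = \frac{9146362}{143}$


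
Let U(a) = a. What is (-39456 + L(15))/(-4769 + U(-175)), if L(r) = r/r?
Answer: 39455/4944 ≈ 7.9804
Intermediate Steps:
L(r) = 1
(-39456 + L(15))/(-4769 + U(-175)) = (-39456 + 1)/(-4769 - 175) = -39455/(-4944) = -39455*(-1/4944) = 39455/4944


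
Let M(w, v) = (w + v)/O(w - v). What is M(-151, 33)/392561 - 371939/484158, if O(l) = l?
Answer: -6716388023173/8742831237348 ≈ -0.76822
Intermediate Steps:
M(w, v) = (v + w)/(w - v) (M(w, v) = (w + v)/(w - v) = (v + w)/(w - v))
M(-151, 33)/392561 - 371939/484158 = ((-1*33 - 1*(-151))/(33 - 1*(-151)))/392561 - 371939/484158 = ((-33 + 151)/(33 + 151))*(1/392561) - 371939*1/484158 = (118/184)*(1/392561) - 371939/484158 = ((1/184)*118)*(1/392561) - 371939/484158 = (59/92)*(1/392561) - 371939/484158 = 59/36115612 - 371939/484158 = -6716388023173/8742831237348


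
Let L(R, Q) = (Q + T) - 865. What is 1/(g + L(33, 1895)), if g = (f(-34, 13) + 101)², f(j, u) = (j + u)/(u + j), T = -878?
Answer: 1/10556 ≈ 9.4733e-5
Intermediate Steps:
f(j, u) = 1 (f(j, u) = (j + u)/(j + u) = 1)
L(R, Q) = -1743 + Q (L(R, Q) = (Q - 878) - 865 = (-878 + Q) - 865 = -1743 + Q)
g = 10404 (g = (1 + 101)² = 102² = 10404)
1/(g + L(33, 1895)) = 1/(10404 + (-1743 + 1895)) = 1/(10404 + 152) = 1/10556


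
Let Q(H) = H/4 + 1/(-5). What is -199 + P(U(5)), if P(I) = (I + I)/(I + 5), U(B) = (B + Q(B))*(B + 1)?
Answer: -81461/413 ≈ -197.24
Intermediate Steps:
Q(H) = -⅕ + H/4 (Q(H) = H*(¼) + 1*(-⅕) = H/4 - ⅕ = -⅕ + H/4)
U(B) = (1 + B)*(-⅕ + 5*B/4) (U(B) = (B + (-⅕ + B/4))*(B + 1) = (-⅕ + 5*B/4)*(1 + B) = (1 + B)*(-⅕ + 5*B/4))
P(I) = 2*I/(5 + I) (P(I) = (2*I)/(5 + I) = 2*I/(5 + I))
-199 + P(U(5)) = -199 + 2*(-⅕ + (5/4)*5² + (21/20)*5)/(5 + (-⅕ + (5/4)*5² + (21/20)*5)) = -199 + 2*(-⅕ + (5/4)*25 + 21/4)/(5 + (-⅕ + (5/4)*25 + 21/4)) = -199 + 2*(-⅕ + 125/4 + 21/4)/(5 + (-⅕ + 125/4 + 21/4)) = -199 + 2*(363/10)/(5 + 363/10) = -199 + 2*(363/10)/(413/10) = -199 + 2*(363/10)*(10/413) = -199 + 726/413 = -81461/413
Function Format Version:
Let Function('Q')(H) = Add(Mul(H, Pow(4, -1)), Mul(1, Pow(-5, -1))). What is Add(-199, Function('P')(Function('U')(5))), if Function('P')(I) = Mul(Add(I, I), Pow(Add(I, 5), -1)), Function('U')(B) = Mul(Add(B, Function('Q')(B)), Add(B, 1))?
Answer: Rational(-81461, 413) ≈ -197.24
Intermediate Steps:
Function('Q')(H) = Add(Rational(-1, 5), Mul(Rational(1, 4), H)) (Function('Q')(H) = Add(Mul(H, Rational(1, 4)), Mul(1, Rational(-1, 5))) = Add(Mul(Rational(1, 4), H), Rational(-1, 5)) = Add(Rational(-1, 5), Mul(Rational(1, 4), H)))
Function('U')(B) = Mul(Add(1, B), Add(Rational(-1, 5), Mul(Rational(5, 4), B))) (Function('U')(B) = Mul(Add(B, Add(Rational(-1, 5), Mul(Rational(1, 4), B))), Add(B, 1)) = Mul(Add(Rational(-1, 5), Mul(Rational(5, 4), B)), Add(1, B)) = Mul(Add(1, B), Add(Rational(-1, 5), Mul(Rational(5, 4), B))))
Function('P')(I) = Mul(2, I, Pow(Add(5, I), -1)) (Function('P')(I) = Mul(Mul(2, I), Pow(Add(5, I), -1)) = Mul(2, I, Pow(Add(5, I), -1)))
Add(-199, Function('P')(Function('U')(5))) = Add(-199, Mul(2, Add(Rational(-1, 5), Mul(Rational(5, 4), Pow(5, 2)), Mul(Rational(21, 20), 5)), Pow(Add(5, Add(Rational(-1, 5), Mul(Rational(5, 4), Pow(5, 2)), Mul(Rational(21, 20), 5))), -1))) = Add(-199, Mul(2, Add(Rational(-1, 5), Mul(Rational(5, 4), 25), Rational(21, 4)), Pow(Add(5, Add(Rational(-1, 5), Mul(Rational(5, 4), 25), Rational(21, 4))), -1))) = Add(-199, Mul(2, Add(Rational(-1, 5), Rational(125, 4), Rational(21, 4)), Pow(Add(5, Add(Rational(-1, 5), Rational(125, 4), Rational(21, 4))), -1))) = Add(-199, Mul(2, Rational(363, 10), Pow(Add(5, Rational(363, 10)), -1))) = Add(-199, Mul(2, Rational(363, 10), Pow(Rational(413, 10), -1))) = Add(-199, Mul(2, Rational(363, 10), Rational(10, 413))) = Add(-199, Rational(726, 413)) = Rational(-81461, 413)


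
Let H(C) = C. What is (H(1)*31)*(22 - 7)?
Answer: 465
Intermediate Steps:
(H(1)*31)*(22 - 7) = (1*31)*(22 - 7) = 31*15 = 465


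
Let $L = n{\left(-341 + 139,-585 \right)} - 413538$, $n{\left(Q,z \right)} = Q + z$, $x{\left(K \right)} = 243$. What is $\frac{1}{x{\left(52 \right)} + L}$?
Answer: $- \frac{1}{414082} \approx -2.415 \cdot 10^{-6}$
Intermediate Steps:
$L = -414325$ ($L = \left(\left(-341 + 139\right) - 585\right) - 413538 = \left(-202 - 585\right) - 413538 = -787 - 413538 = -414325$)
$\frac{1}{x{\left(52 \right)} + L} = \frac{1}{243 - 414325} = \frac{1}{-414082} = - \frac{1}{414082}$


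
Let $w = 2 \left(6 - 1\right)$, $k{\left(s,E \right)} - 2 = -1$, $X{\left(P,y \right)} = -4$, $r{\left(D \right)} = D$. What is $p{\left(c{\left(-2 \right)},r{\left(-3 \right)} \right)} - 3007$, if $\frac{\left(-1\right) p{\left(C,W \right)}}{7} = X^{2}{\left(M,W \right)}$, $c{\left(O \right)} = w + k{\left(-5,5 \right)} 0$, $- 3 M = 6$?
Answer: $-3119$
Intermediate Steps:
$M = -2$ ($M = \left(- \frac{1}{3}\right) 6 = -2$)
$k{\left(s,E \right)} = 1$ ($k{\left(s,E \right)} = 2 - 1 = 1$)
$w = 10$ ($w = 2 \cdot 5 = 10$)
$c{\left(O \right)} = 10$ ($c{\left(O \right)} = 10 + 1 \cdot 0 = 10 + 0 = 10$)
$p{\left(C,W \right)} = -112$ ($p{\left(C,W \right)} = - 7 \left(-4\right)^{2} = \left(-7\right) 16 = -112$)
$p{\left(c{\left(-2 \right)},r{\left(-3 \right)} \right)} - 3007 = -112 - 3007 = -3119$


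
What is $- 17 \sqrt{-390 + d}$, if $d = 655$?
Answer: $- 17 \sqrt{265} \approx -276.74$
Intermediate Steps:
$- 17 \sqrt{-390 + d} = - 17 \sqrt{-390 + 655} = - 17 \sqrt{265}$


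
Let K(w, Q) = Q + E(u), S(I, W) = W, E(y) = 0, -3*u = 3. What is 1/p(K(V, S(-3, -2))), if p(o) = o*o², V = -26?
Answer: -⅛ ≈ -0.12500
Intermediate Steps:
u = -1 (u = -⅓*3 = -1)
K(w, Q) = Q (K(w, Q) = Q + 0 = Q)
p(o) = o³
1/p(K(V, S(-3, -2))) = 1/((-2)³) = 1/(-8) = -⅛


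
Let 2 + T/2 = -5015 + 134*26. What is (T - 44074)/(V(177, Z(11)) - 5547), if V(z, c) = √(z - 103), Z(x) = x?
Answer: 52297116/6153827 + 9428*√74/6153827 ≈ 8.5115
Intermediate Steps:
T = -3066 (T = -4 + 2*(-5015 + 134*26) = -4 + 2*(-5015 + 3484) = -4 + 2*(-1531) = -4 - 3062 = -3066)
V(z, c) = √(-103 + z)
(T - 44074)/(V(177, Z(11)) - 5547) = (-3066 - 44074)/(√(-103 + 177) - 5547) = -47140/(√74 - 5547) = -47140/(-5547 + √74)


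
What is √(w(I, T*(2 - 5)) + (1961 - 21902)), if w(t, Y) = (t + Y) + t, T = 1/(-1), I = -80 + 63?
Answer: 2*I*√4993 ≈ 141.32*I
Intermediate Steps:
I = -17
T = -1
w(t, Y) = Y + 2*t (w(t, Y) = (Y + t) + t = Y + 2*t)
√(w(I, T*(2 - 5)) + (1961 - 21902)) = √((-(2 - 5) + 2*(-17)) + (1961 - 21902)) = √((-1*(-3) - 34) - 19941) = √((3 - 34) - 19941) = √(-31 - 19941) = √(-19972) = 2*I*√4993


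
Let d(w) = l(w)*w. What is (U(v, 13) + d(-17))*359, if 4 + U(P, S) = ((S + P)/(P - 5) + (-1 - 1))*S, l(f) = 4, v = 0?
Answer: -236581/5 ≈ -47316.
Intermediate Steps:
d(w) = 4*w
U(P, S) = -4 + S*(-2 + (P + S)/(-5 + P)) (U(P, S) = -4 + ((S + P)/(P - 5) + (-1 - 1))*S = -4 + ((P + S)/(-5 + P) - 2)*S = -4 + (-2 + (P + S)/(-5 + P))*S = -4 + S*(-2 + (P + S)/(-5 + P)))
(U(v, 13) + d(-17))*359 = ((20 + 13² - 4*0 + 10*13 - 1*0*13)/(-5 + 0) + 4*(-17))*359 = ((20 + 169 + 0 + 130 + 0)/(-5) - 68)*359 = (-⅕*319 - 68)*359 = (-319/5 - 68)*359 = -659/5*359 = -236581/5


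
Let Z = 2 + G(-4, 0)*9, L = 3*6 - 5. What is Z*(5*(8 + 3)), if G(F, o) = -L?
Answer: -6325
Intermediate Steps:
L = 13 (L = 18 - 5 = 13)
G(F, o) = -13 (G(F, o) = -1*13 = -13)
Z = -115 (Z = 2 - 13*9 = 2 - 117 = -115)
Z*(5*(8 + 3)) = -575*(8 + 3) = -575*11 = -115*55 = -6325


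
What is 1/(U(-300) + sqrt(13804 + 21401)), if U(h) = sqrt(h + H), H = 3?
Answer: 1/(sqrt(35205) + 3*I*sqrt(33)) ≈ 0.0052851 - 0.00048543*I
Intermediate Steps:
U(h) = sqrt(3 + h) (U(h) = sqrt(h + 3) = sqrt(3 + h))
1/(U(-300) + sqrt(13804 + 21401)) = 1/(sqrt(3 - 300) + sqrt(13804 + 21401)) = 1/(sqrt(-297) + sqrt(35205)) = 1/(3*I*sqrt(33) + sqrt(35205)) = 1/(sqrt(35205) + 3*I*sqrt(33))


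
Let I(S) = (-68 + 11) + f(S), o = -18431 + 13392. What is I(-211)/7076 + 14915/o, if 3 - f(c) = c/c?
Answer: -105815685/35655964 ≈ -2.9677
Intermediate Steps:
f(c) = 2 (f(c) = 3 - c/c = 3 - 1*1 = 3 - 1 = 2)
o = -5039
I(S) = -55 (I(S) = (-68 + 11) + 2 = -57 + 2 = -55)
I(-211)/7076 + 14915/o = -55/7076 + 14915/(-5039) = -55*1/7076 + 14915*(-1/5039) = -55/7076 - 14915/5039 = -105815685/35655964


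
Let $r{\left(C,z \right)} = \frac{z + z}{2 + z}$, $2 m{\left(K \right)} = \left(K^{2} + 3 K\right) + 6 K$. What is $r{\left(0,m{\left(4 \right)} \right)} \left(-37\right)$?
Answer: $- \frac{481}{7} \approx -68.714$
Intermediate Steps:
$m{\left(K \right)} = \frac{K^{2}}{2} + \frac{9 K}{2}$ ($m{\left(K \right)} = \frac{\left(K^{2} + 3 K\right) + 6 K}{2} = \frac{K^{2} + 9 K}{2} = \frac{K^{2}}{2} + \frac{9 K}{2}$)
$r{\left(C,z \right)} = \frac{2 z}{2 + z}$
$r{\left(0,m{\left(4 \right)} \right)} \left(-37\right) = \frac{2 \cdot \frac{1}{2} \cdot 4 \left(9 + 4\right)}{2 + \frac{1}{2} \cdot 4 \left(9 + 4\right)} \left(-37\right) = \frac{2 \cdot \frac{1}{2} \cdot 4 \cdot 13}{2 + \frac{1}{2} \cdot 4 \cdot 13} \left(-37\right) = 2 \cdot 26 \frac{1}{2 + 26} \left(-37\right) = 2 \cdot 26 \cdot \frac{1}{28} \left(-37\right) = \frac{13}{7} \left(-37\right) = - \frac{481}{7}$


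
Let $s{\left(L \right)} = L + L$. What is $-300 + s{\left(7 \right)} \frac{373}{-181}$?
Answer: $- \frac{59522}{181} \approx -328.85$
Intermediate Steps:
$s{\left(L \right)} = 2 L$
$-300 + s{\left(7 \right)} \frac{373}{-181} = -300 + 2 \cdot 7 \frac{373}{-181} = -300 + 14 \cdot 373 \left(- \frac{1}{181}\right) = -300 + 14 \left(- \frac{373}{181}\right) = -300 - \frac{5222}{181} = - \frac{59522}{181}$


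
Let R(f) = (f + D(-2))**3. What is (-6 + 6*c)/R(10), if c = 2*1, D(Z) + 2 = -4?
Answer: 3/32 ≈ 0.093750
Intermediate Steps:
D(Z) = -6 (D(Z) = -2 - 4 = -6)
c = 2
R(f) = (-6 + f)**3 (R(f) = (f - 6)**3 = (-6 + f)**3)
(-6 + 6*c)/R(10) = (-6 + 6*2)/((-6 + 10)**3) = (-6 + 12)/(4**3) = 6/64 = 6*(1/64) = 3/32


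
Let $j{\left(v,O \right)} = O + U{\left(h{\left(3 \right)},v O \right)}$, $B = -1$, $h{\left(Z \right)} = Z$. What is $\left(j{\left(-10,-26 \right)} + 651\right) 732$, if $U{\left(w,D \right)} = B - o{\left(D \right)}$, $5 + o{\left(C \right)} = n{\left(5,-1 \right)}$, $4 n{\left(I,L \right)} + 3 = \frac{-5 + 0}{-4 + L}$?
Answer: $460794$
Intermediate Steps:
$n{\left(I,L \right)} = - \frac{3}{4} - \frac{5}{4 \left(-4 + L\right)}$ ($n{\left(I,L \right)} = - \frac{3}{4} + \frac{\left(-5 + 0\right) \frac{1}{-4 + L}}{4} = - \frac{3}{4} + \frac{\left(-5\right) \frac{1}{-4 + L}}{4} = - \frac{3}{4} - \frac{5}{4 \left(-4 + L\right)}$)
$o{\left(C \right)} = - \frac{11}{2}$ ($o{\left(C \right)} = -5 + \frac{7 - -3}{4 \left(-4 - 1\right)} = -5 + \frac{7 + 3}{4 \left(-5\right)} = -5 + \frac{1}{4} \left(- \frac{1}{5}\right) 10 = -5 - \frac{1}{2} = - \frac{11}{2}$)
$U{\left(w,D \right)} = \frac{9}{2}$ ($U{\left(w,D \right)} = -1 - - \frac{11}{2} = -1 + \frac{11}{2} = \frac{9}{2}$)
$j{\left(v,O \right)} = \frac{9}{2} + O$ ($j{\left(v,O \right)} = O + \frac{9}{2} = \frac{9}{2} + O$)
$\left(j{\left(-10,-26 \right)} + 651\right) 732 = \left(\left(\frac{9}{2} - 26\right) + 651\right) 732 = \left(- \frac{43}{2} + 651\right) 732 = \frac{1259}{2} \cdot 732 = 460794$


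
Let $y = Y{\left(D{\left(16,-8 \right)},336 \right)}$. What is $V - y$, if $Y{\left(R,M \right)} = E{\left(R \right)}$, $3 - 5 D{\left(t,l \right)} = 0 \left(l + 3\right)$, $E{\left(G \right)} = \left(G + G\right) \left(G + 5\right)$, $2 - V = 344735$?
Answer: $- \frac{8618493}{25} \approx -3.4474 \cdot 10^{5}$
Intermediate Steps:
$V = -344733$ ($V = 2 - 344735 = -344733$)
$E{\left(G \right)} = 2 G \left(5 + G\right)$
$D{\left(t,l \right)} = \frac{3}{5}$ ($D{\left(t,l \right)} = \frac{3}{5} - \frac{0 \left(l + 3\right)}{5} = \frac{3}{5} - \frac{0 \left(3 + l\right)}{5} = \frac{3}{5} - 0 = \frac{3}{5} + 0 = \frac{3}{5}$)
$Y{\left(R,M \right)} = 2 R \left(5 + R\right)$
$y = \frac{168}{25}$ ($y = 2 \cdot \frac{3}{5} \left(5 + \frac{3}{5}\right) = 2 \cdot \frac{3}{5} \cdot \frac{28}{5} = \frac{168}{25} \approx 6.72$)
$V - y = -344733 - \frac{168}{25} = - \frac{8618493}{25}$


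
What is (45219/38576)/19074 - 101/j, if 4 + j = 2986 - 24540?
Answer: 12548415371/2643724456032 ≈ 0.0047465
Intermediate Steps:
j = -21558 (j = -4 + (2986 - 24540) = -4 - 21554 = -21558)
(45219/38576)/19074 - 101/j = (45219/38576)/19074 - 101/(-21558) = (45219*(1/38576))*(1/19074) - 101*(-1/21558) = (45219/38576)*(1/19074) + 101/21558 = 15073/245266208 + 101/21558 = 12548415371/2643724456032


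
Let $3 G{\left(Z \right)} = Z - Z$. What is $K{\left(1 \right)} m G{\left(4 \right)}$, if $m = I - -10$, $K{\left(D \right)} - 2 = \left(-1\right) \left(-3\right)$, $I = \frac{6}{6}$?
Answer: $0$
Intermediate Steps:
$I = 1$ ($I = 6 \cdot \frac{1}{6} = 1$)
$K{\left(D \right)} = 5$ ($K{\left(D \right)} = 2 - -3 = 2 + 3 = 5$)
$m = 11$ ($m = 1 - -10 = 1 + 10 = 11$)
$G{\left(Z \right)} = 0$ ($G{\left(Z \right)} = \frac{Z - Z}{3} = \frac{1}{3} \cdot 0 = 0$)
$K{\left(1 \right)} m G{\left(4 \right)} = 5 \cdot 11 \cdot 0 = 55 \cdot 0 = 0$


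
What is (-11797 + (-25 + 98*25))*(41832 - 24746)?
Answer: -160129992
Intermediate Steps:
(-11797 + (-25 + 98*25))*(41832 - 24746) = (-11797 + (-25 + 2450))*17086 = (-11797 + 2425)*17086 = -9372*17086 = -160129992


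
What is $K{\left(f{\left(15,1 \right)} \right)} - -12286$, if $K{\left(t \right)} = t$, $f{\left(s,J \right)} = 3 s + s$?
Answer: $12346$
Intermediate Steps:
$f{\left(s,J \right)} = 4 s$
$K{\left(f{\left(15,1 \right)} \right)} - -12286 = 4 \cdot 15 - -12286 = 60 + 12286 = 12346$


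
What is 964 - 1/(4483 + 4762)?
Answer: 8912179/9245 ≈ 964.00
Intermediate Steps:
964 - 1/(4483 + 4762) = 964 - 1/9245 = 8912179/9245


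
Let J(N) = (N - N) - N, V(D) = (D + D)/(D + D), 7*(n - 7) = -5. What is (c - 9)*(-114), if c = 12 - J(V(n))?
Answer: -456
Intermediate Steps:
n = 44/7 (n = 7 + (⅐)*(-5) = 7 - 5/7 = 44/7 ≈ 6.2857)
V(D) = 1 (V(D) = (2*D)/((2*D)) = (2*D)*(1/(2*D)) = 1)
J(N) = -N (J(N) = 0 - N = -N)
c = 13 (c = 12 - (-1) = 12 - 1*(-1) = 12 + 1 = 13)
(c - 9)*(-114) = (13 - 9)*(-114) = 4*(-114) = -456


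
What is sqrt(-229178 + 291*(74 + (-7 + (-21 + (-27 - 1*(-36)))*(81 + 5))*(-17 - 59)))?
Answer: 8*sqrt(355795) ≈ 4771.9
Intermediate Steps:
sqrt(-229178 + 291*(74 + (-7 + (-21 + (-27 - 1*(-36)))*(81 + 5))*(-17 - 59))) = sqrt(-229178 + 291*(74 + (-7 + (-21 + (-27 + 36))*86)*(-76))) = sqrt(-229178 + 291*(74 + (-7 + (-21 + 9)*86)*(-76))) = sqrt(-229178 + 291*(74 + (-7 - 12*86)*(-76))) = sqrt(-229178 + 291*(74 + (-7 - 1032)*(-76))) = sqrt(-229178 + 291*(74 - 1039*(-76))) = sqrt(-229178 + 291*(74 + 78964)) = sqrt(-229178 + 291*79038) = sqrt(-229178 + 23000058) = sqrt(22770880) = 8*sqrt(355795)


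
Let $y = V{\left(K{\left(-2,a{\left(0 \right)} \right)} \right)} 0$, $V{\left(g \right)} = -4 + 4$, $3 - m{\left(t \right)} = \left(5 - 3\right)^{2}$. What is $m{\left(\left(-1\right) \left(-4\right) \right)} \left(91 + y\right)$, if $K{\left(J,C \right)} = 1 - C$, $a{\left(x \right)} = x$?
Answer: $-91$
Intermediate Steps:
$m{\left(t \right)} = -1$ ($m{\left(t \right)} = 3 - \left(5 - 3\right)^{2} = 3 - 2^{2} = 3 - 4 = -1$)
$V{\left(g \right)} = 0$
$y = 0$ ($y = 0 \cdot 0 = 0$)
$m{\left(\left(-1\right) \left(-4\right) \right)} \left(91 + y\right) = - (91 + 0) = \left(-1\right) 91 = -91$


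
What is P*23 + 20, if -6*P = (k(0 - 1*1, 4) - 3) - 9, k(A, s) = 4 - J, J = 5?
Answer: 419/6 ≈ 69.833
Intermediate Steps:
k(A, s) = -1 (k(A, s) = 4 - 1*5 = 4 - 5 = -1)
P = 13/6 (P = -((-1 - 3) - 9)/6 = -(-4 - 9)/6 = -⅙*(-13) = 13/6 ≈ 2.1667)
P*23 + 20 = (13/6)*23 + 20 = 299/6 + 20 = 419/6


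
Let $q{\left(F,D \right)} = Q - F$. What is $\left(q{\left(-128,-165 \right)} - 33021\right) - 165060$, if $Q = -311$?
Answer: $-198264$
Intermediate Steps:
$q{\left(F,D \right)} = -311 - F$
$\left(q{\left(-128,-165 \right)} - 33021\right) - 165060 = \left(\left(-311 - -128\right) - 33021\right) - 165060 = \left(\left(-311 + 128\right) - 33021\right) - 165060 = \left(-183 - 33021\right) - 165060 = -33204 - 165060 = -198264$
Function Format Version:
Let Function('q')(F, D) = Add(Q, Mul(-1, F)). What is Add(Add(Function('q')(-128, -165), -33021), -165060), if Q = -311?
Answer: -198264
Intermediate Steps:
Function('q')(F, D) = Add(-311, Mul(-1, F))
Add(Add(Function('q')(-128, -165), -33021), -165060) = Add(Add(Add(-311, Mul(-1, -128)), -33021), -165060) = Add(Add(Add(-311, 128), -33021), -165060) = Add(Add(-183, -33021), -165060) = Add(-33204, -165060) = -198264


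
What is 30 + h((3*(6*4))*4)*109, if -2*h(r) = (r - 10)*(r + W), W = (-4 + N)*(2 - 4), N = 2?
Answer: -4424062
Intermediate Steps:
W = 4 (W = (-4 + 2)*(2 - 4) = -2*(-2) = 4)
h(r) = -(-10 + r)*(4 + r)/2 (h(r) = -(r - 10)*(r + 4)/2 = -(-10 + r)*(4 + r)/2)
30 + h((3*(6*4))*4)*109 = 30 + (20 + 3*((3*(6*4))*4) - ((3*(6*4))*4)²/2)*109 = 30 + (20 + 3*((3*24)*4) - ((3*24)*4)²/2)*109 = 30 + (20 + 3*(72*4) - (72*4)²/2)*109 = 30 + (20 + 3*288 - ½*288²)*109 = 30 + (20 + 864 - ½*82944)*109 = 30 + (20 + 864 - 41472)*109 = 30 - 40588*109 = 30 - 4424092 = -4424062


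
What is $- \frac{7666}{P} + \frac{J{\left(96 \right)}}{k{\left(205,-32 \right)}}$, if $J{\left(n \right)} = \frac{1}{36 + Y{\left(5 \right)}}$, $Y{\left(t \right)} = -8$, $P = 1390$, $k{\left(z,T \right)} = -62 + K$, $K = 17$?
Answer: $- \frac{193211}{35028} \approx -5.5159$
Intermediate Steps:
$k{\left(z,T \right)} = -45$ ($k{\left(z,T \right)} = -62 + 17 = -45$)
$J{\left(n \right)} = \frac{1}{28}$ ($J{\left(n \right)} = \frac{1}{36 - 8} = \frac{1}{28}$)
$- \frac{7666}{P} + \frac{J{\left(96 \right)}}{k{\left(205,-32 \right)}} = - \frac{7666}{1390} + \frac{1}{28 \left(-45\right)} = \left(-7666\right) \frac{1}{1390} + \frac{1}{28} \left(- \frac{1}{45}\right) = - \frac{3833}{695} - \frac{1}{1260} = - \frac{193211}{35028}$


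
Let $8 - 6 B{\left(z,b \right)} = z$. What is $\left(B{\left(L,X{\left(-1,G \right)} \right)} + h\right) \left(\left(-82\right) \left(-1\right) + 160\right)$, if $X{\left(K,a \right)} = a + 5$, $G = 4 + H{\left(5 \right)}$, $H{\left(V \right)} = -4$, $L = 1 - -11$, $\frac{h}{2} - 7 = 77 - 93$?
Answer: $- \frac{13552}{3} \approx -4517.3$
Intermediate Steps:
$h = -18$ ($h = 14 + 2 \left(77 - 93\right) = 14 + 2 \left(-16\right) = 14 - 32 = -18$)
$L = 12$ ($L = 1 + 11 = 12$)
$G = 0$ ($G = 4 - 4 = 0$)
$X{\left(K,a \right)} = 5 + a$
$B{\left(z,b \right)} = \frac{4}{3} - \frac{z}{6}$
$\left(B{\left(L,X{\left(-1,G \right)} \right)} + h\right) \left(\left(-82\right) \left(-1\right) + 160\right) = \left(\left(\frac{4}{3} - 2\right) - 18\right) \left(\left(-82\right) \left(-1\right) + 160\right) = \left(\left(\frac{4}{3} - 2\right) - 18\right) \left(82 + 160\right) = \left(- \frac{2}{3} - 18\right) 242 = \left(- \frac{56}{3}\right) 242 = - \frac{13552}{3}$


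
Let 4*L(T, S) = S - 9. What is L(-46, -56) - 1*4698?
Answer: -18857/4 ≈ -4714.3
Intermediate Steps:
L(T, S) = -9/4 + S/4 (L(T, S) = (S - 9)/4 = (-9 + S)/4 = -9/4 + S/4)
L(-46, -56) - 1*4698 = (-9/4 + (1/4)*(-56)) - 1*4698 = (-9/4 - 14) - 4698 = -65/4 - 4698 = -18857/4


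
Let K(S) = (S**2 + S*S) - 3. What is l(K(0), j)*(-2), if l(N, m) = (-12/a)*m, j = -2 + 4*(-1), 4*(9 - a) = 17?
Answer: -576/19 ≈ -30.316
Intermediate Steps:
a = 19/4 (a = 9 - 1/4*17 = 9 - 17/4 = 19/4 ≈ 4.7500)
K(S) = -3 + 2*S**2 (K(S) = (S**2 + S**2) - 3 = 2*S**2 - 3 = -3 + 2*S**2)
j = -6 (j = -2 - 4 = -6)
l(N, m) = -48*m/19 (l(N, m) = (-12/19/4)*m = (-12*4/19)*m = -48*m/19)
l(K(0), j)*(-2) = -48/19*(-6)*(-2) = (288/19)*(-2) = -576/19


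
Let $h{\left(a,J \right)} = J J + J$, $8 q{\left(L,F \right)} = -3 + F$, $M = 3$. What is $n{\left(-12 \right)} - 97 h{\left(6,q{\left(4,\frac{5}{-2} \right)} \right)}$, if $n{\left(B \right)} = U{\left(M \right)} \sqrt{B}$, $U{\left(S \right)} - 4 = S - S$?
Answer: $\frac{5335}{256} + 8 i \sqrt{3} \approx 20.84 + 13.856 i$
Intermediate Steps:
$U{\left(S \right)} = 4$ ($U{\left(S \right)} = 4 + \left(S - S\right) = 4 + 0 = 4$)
$q{\left(L,F \right)} = - \frac{3}{8} + \frac{F}{8}$ ($q{\left(L,F \right)} = \frac{-3 + F}{8} = - \frac{3}{8} + \frac{F}{8}$)
$h{\left(a,J \right)} = J + J^{2}$ ($h{\left(a,J \right)} = J^{2} + J = J + J^{2}$)
$n{\left(B \right)} = 4 \sqrt{B}$
$n{\left(-12 \right)} - 97 h{\left(6,q{\left(4,\frac{5}{-2} \right)} \right)} = 4 \sqrt{-12} - 97 \left(- \frac{3}{8} + \frac{5 \frac{1}{-2}}{8}\right) \left(1 - \left(\frac{3}{8} - \frac{5 \frac{1}{-2}}{8}\right)\right) = 4 \cdot 2 i \sqrt{3} - 97 \left(- \frac{3}{8} + \frac{5 \left(- \frac{1}{2}\right)}{8}\right) \left(1 - \left(\frac{3}{8} - \frac{5 \left(- \frac{1}{2}\right)}{8}\right)\right) = 8 i \sqrt{3} - 97 \left(- \frac{3}{8} + \frac{1}{8} \left(- \frac{5}{2}\right)\right) \left(1 + \left(- \frac{3}{8} + \frac{1}{8} \left(- \frac{5}{2}\right)\right)\right) = 8 i \sqrt{3} - 97 \left(- \frac{3}{8} - \frac{5}{16}\right) \left(1 - \frac{11}{16}\right) = 8 i \sqrt{3} - 97 \left(- \frac{11 \left(1 - \frac{11}{16}\right)}{16}\right) = 8 i \sqrt{3} - 97 \left(\left(- \frac{11}{16}\right) \frac{5}{16}\right) = 8 i \sqrt{3} - - \frac{5335}{256} = 8 i \sqrt{3} + \frac{5335}{256} = \frac{5335}{256} + 8 i \sqrt{3}$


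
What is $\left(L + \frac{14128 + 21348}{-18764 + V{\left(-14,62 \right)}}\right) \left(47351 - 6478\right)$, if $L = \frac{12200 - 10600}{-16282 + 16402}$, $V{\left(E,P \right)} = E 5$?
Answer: $\frac{4407008606}{9417} \approx 4.6798 \cdot 10^{5}$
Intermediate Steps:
$V{\left(E,P \right)} = 5 E$
$L = \frac{40}{3}$ ($L = \frac{1600}{120} = 1600 \cdot \frac{1}{120} = \frac{40}{3} \approx 13.333$)
$\left(L + \frac{14128 + 21348}{-18764 + V{\left(-14,62 \right)}}\right) \left(47351 - 6478\right) = \left(\frac{40}{3} + \frac{14128 + 21348}{-18764 + 5 \left(-14\right)}\right) \left(47351 - 6478\right) = \left(\frac{40}{3} + \frac{35476}{-18764 - 70}\right) 40873 = \left(\frac{40}{3} + \frac{35476}{-18834}\right) 40873 = \left(\frac{40}{3} + 35476 \left(- \frac{1}{18834}\right)\right) 40873 = \left(\frac{40}{3} - \frac{17738}{9417}\right) 40873 = \frac{107822}{9417} \cdot 40873 = \frac{4407008606}{9417}$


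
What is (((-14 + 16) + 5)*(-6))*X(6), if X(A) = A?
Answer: -252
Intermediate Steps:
(((-14 + 16) + 5)*(-6))*X(6) = (((-14 + 16) + 5)*(-6))*6 = ((2 + 5)*(-6))*6 = (7*(-6))*6 = -42*6 = -252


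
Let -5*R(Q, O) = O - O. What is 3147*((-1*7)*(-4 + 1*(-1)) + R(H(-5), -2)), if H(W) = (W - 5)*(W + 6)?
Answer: 110145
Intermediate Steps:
H(W) = (-5 + W)*(6 + W)
R(Q, O) = 0 (R(Q, O) = -(O - O)/5 = -⅕*0 = 0)
3147*((-1*7)*(-4 + 1*(-1)) + R(H(-5), -2)) = 3147*((-1*7)*(-4 + 1*(-1)) + 0) = 3147*(-7*(-4 - 1) + 0) = 3147*(-7*(-5) + 0) = 3147*(35 + 0) = 3147*35 = 110145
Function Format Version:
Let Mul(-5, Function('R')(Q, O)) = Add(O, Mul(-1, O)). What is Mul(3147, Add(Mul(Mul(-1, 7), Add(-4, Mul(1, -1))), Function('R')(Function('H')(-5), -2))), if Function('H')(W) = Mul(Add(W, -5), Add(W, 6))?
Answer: 110145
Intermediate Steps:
Function('H')(W) = Mul(Add(-5, W), Add(6, W))
Function('R')(Q, O) = 0 (Function('R')(Q, O) = Mul(Rational(-1, 5), Add(O, Mul(-1, O))) = Mul(Rational(-1, 5), 0) = 0)
Mul(3147, Add(Mul(Mul(-1, 7), Add(-4, Mul(1, -1))), Function('R')(Function('H')(-5), -2))) = Mul(3147, Add(Mul(Mul(-1, 7), Add(-4, Mul(1, -1))), 0)) = Mul(3147, Add(Mul(-7, Add(-4, -1)), 0)) = Mul(3147, Add(Mul(-7, -5), 0)) = Mul(3147, Add(35, 0)) = Mul(3147, 35) = 110145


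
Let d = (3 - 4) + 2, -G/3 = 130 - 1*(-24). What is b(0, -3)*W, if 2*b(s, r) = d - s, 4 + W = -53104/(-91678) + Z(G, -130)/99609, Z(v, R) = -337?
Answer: -15634537379/9131953902 ≈ -1.7121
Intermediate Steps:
G = -462 (G = -3*(130 - 1*(-24)) = -3*(130 + 24) = -3*154 = -462)
W = -15634537379/4565976951 (W = -4 + (-53104/(-91678) - 337/99609) = -4 + (-53104*(-1/91678) - 337*1/99609) = -4 + (26552/45839 - 337/99609) = -4 + 2629370425/4565976951 = -15634537379/4565976951 ≈ -3.4241)
d = 1 (d = -1 + 2 = 1)
b(s, r) = ½ - s/2 (b(s, r) = (1 - s)/2 = ½ - s/2)
b(0, -3)*W = (½ - ½*0)*(-15634537379/4565976951) = (½ + 0)*(-15634537379/4565976951) = (½)*(-15634537379/4565976951) = -15634537379/9131953902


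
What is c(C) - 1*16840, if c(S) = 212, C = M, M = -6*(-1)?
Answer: -16628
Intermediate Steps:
M = 6
C = 6
c(C) - 1*16840 = 212 - 1*16840 = 212 - 16840 = -16628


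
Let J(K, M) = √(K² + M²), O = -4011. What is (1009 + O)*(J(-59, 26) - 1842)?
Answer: 5529684 - 3002*√4157 ≈ 5.3361e+6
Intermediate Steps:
(1009 + O)*(J(-59, 26) - 1842) = (1009 - 4011)*(√((-59)² + 26²) - 1842) = -3002*(√(3481 + 676) - 1842) = -3002*(√4157 - 1842) = -3002*(-1842 + √4157) = 5529684 - 3002*√4157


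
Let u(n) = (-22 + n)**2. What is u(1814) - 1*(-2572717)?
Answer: 5783981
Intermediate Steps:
u(1814) - 1*(-2572717) = (-22 + 1814)**2 - 1*(-2572717) = 1792**2 + 2572717 = 3211264 + 2572717 = 5783981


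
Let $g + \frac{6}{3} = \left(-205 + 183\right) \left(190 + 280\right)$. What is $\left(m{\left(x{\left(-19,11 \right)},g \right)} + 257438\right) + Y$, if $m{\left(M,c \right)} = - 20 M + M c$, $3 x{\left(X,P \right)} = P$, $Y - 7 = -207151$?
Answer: $12300$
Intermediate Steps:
$Y = -207144$ ($Y = 7 - 207151 = -207144$)
$x{\left(X,P \right)} = \frac{P}{3}$
$g = -10342$ ($g = -2 + \left(-205 + 183\right) \left(190 + 280\right) = -2 - 10340 = -10342$)
$\left(m{\left(x{\left(-19,11 \right)},g \right)} + 257438\right) + Y = \left(\frac{1}{3} \cdot 11 \left(-20 - 10342\right) + 257438\right) - 207144 = \left(\frac{11}{3} \left(-10362\right) + 257438\right) - 207144 = \left(-37994 + 257438\right) - 207144 = 219444 - 207144 = 12300$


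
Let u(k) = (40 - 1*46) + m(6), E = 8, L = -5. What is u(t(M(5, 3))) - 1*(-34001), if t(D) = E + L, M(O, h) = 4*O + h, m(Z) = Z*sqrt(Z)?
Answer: 33995 + 6*sqrt(6) ≈ 34010.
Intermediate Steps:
m(Z) = Z**(3/2)
M(O, h) = h + 4*O
t(D) = 3 (t(D) = 8 - 5 = 3)
u(k) = -6 + 6*sqrt(6) (u(k) = (40 - 1*46) + 6**(3/2) = (40 - 46) + 6*sqrt(6) = -6 + 6*sqrt(6))
u(t(M(5, 3))) - 1*(-34001) = (-6 + 6*sqrt(6)) - 1*(-34001) = (-6 + 6*sqrt(6)) + 34001 = 33995 + 6*sqrt(6)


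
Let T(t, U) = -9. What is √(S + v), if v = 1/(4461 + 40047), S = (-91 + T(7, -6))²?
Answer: √4952405171127/22254 ≈ 100.00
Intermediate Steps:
S = 10000 (S = (-91 - 9)² = (-100)² = 10000)
v = 1/44508 ≈ 2.2468e-5
√(S + v) = √(10000 + 1/44508) = √(445080001/44508) = √4952405171127/22254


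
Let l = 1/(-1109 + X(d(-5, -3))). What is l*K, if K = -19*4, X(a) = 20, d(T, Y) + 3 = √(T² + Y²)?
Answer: 76/1089 ≈ 0.069789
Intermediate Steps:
d(T, Y) = -3 + √(T² + Y²)
K = -76
l = -1/1089 (l = 1/(-1109 + 20) = 1/(-1089) = -1/1089 ≈ -0.00091827)
l*K = -1/1089*(-76) = 76/1089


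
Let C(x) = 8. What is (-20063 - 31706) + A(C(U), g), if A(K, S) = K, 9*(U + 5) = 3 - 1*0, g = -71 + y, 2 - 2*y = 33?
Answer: -51761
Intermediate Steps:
y = -31/2 (y = 1 - ½*33 = 1 - 33/2 = -31/2 ≈ -15.500)
g = -173/2 (g = -71 - 31/2 = -173/2 ≈ -86.500)
U = -14/3 (U = -5 + (3 - 1*0)/9 = -5 + (3 + 0)/9 = -5 + (⅑)*3 = -5 + ⅓ = -14/3 ≈ -4.6667)
(-20063 - 31706) + A(C(U), g) = (-20063 - 31706) + 8 = -51769 + 8 = -51761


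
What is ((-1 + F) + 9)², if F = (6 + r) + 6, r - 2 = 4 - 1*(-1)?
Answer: 729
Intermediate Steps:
r = 7 (r = 2 + (4 - 1*(-1)) = 2 + (4 + 1) = 2 + 5 = 7)
F = 19 (F = (6 + 7) + 6 = 13 + 6 = 19)
((-1 + F) + 9)² = ((-1 + 19) + 9)² = (18 + 9)² = 27² = 729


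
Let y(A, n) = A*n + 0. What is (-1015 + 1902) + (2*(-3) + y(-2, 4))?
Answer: 873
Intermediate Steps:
y(A, n) = A*n
(-1015 + 1902) + (2*(-3) + y(-2, 4)) = (-1015 + 1902) + (2*(-3) - 2*4) = 887 + (-6 - 8) = 887 - 14 = 873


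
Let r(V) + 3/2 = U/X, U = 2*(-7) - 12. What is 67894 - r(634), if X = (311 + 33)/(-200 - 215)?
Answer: 11672631/172 ≈ 67864.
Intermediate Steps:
X = -344/415 (X = 344/(-415) = 344*(-1/415) = -344/415 ≈ -0.82892)
U = -26 (U = -14 - 12 = -26)
r(V) = 5137/172 (r(V) = -3/2 - 26/(-344/415) = -3/2 - 26*(-415/344) = -3/2 + 5395/172 = 5137/172)
67894 - r(634) = 67894 - 1*5137/172 = 67894 - 5137/172 = 11672631/172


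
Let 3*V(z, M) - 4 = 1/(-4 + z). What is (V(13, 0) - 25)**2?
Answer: 407044/729 ≈ 558.36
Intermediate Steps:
V(z, M) = 4/3 + 1/(3*(-4 + z))
(V(13, 0) - 25)**2 = ((-15 + 4*13)/(3*(-4 + 13)) - 25)**2 = ((1/3)*(-15 + 52)/9 - 25)**2 = ((1/3)*(1/9)*37 - 25)**2 = (37/27 - 25)**2 = (-638/27)**2 = 407044/729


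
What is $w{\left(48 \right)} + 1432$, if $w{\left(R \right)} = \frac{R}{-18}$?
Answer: $\frac{4288}{3} \approx 1429.3$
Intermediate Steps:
$w{\left(R \right)} = - \frac{R}{18}$ ($w{\left(R \right)} = R \left(- \frac{1}{18}\right) = - \frac{R}{18}$)
$w{\left(48 \right)} + 1432 = \left(- \frac{1}{18}\right) 48 + 1432 = - \frac{8}{3} + 1432 = \frac{4288}{3}$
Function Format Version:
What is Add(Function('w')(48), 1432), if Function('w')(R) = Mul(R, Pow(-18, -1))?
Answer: Rational(4288, 3) ≈ 1429.3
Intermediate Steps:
Function('w')(R) = Mul(Rational(-1, 18), R) (Function('w')(R) = Mul(R, Rational(-1, 18)) = Mul(Rational(-1, 18), R))
Add(Function('w')(48), 1432) = Add(Mul(Rational(-1, 18), 48), 1432) = Add(Rational(-8, 3), 1432) = Rational(4288, 3)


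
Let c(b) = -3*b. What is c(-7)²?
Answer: 441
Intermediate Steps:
c(-7)² = (-3*(-7))² = 21² = 441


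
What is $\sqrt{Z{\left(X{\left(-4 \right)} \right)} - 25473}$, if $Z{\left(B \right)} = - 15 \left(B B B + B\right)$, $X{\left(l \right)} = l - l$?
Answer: $i \sqrt{25473} \approx 159.6 i$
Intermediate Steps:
$X{\left(l \right)} = 0$
$Z{\left(B \right)} = - 15 B - 15 B^{3}$ ($Z{\left(B \right)} = - 15 \left(B^{2} B + B\right) = - 15 \left(B^{3} + B\right) = - 15 \left(B + B^{3}\right) = - 15 B - 15 B^{3}$)
$\sqrt{Z{\left(X{\left(-4 \right)} \right)} - 25473} = \sqrt{\left(-15\right) 0 \left(1 + 0^{2}\right) - 25473} = \sqrt{\left(-15\right) 0 \left(1 + 0\right) - 25473} = \sqrt{\left(-15\right) 0 \cdot 1 - 25473} = \sqrt{0 - 25473} = \sqrt{-25473} = i \sqrt{25473}$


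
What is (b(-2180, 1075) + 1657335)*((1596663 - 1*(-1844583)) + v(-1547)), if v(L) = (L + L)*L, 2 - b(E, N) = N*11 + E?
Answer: 13556656151488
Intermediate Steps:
b(E, N) = 2 - E - 11*N (b(E, N) = 2 - (N*11 + E) = 2 - (11*N + E) = 2 - (E + 11*N) = 2 + (-E - 11*N) = 2 - E - 11*N)
v(L) = 2*L**2 (v(L) = (2*L)*L = 2*L**2)
(b(-2180, 1075) + 1657335)*((1596663 - 1*(-1844583)) + v(-1547)) = ((2 - 1*(-2180) - 11*1075) + 1657335)*((1596663 - 1*(-1844583)) + 2*(-1547)**2) = ((2 + 2180 - 11825) + 1657335)*((1596663 + 1844583) + 2*2393209) = (-9643 + 1657335)*(3441246 + 4786418) = 1647692*8227664 = 13556656151488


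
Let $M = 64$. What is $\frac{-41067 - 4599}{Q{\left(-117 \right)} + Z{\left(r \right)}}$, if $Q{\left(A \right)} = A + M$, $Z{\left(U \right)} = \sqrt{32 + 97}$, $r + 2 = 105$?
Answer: $\frac{1210149}{1340} + \frac{22833 \sqrt{129}}{1340} \approx 1096.6$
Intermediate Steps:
$r = 103$ ($r = -2 + 105 = 103$)
$Z{\left(U \right)} = \sqrt{129}$
$Q{\left(A \right)} = 64 + A$ ($Q{\left(A \right)} = A + 64 = 64 + A$)
$\frac{-41067 - 4599}{Q{\left(-117 \right)} + Z{\left(r \right)}} = \frac{-41067 - 4599}{\left(64 - 117\right) + \sqrt{129}} = - \frac{45666}{-53 + \sqrt{129}}$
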